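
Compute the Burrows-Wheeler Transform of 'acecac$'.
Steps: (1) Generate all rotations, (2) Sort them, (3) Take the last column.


Rotations (sorted):
  0: $acecac -> last char: c
  1: ac$acec -> last char: c
  2: acecac$ -> last char: $
  3: c$aceca -> last char: a
  4: cac$ace -> last char: e
  5: cecac$a -> last char: a
  6: ecac$ac -> last char: c


BWT = cc$aeac


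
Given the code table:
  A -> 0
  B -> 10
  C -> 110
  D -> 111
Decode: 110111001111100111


Decoding:
110 -> C
111 -> D
0 -> A
0 -> A
111 -> D
110 -> C
0 -> A
111 -> D


Result: CDAADCAD


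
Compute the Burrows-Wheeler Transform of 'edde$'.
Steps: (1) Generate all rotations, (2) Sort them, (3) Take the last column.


Rotations (sorted):
  0: $edde -> last char: e
  1: dde$e -> last char: e
  2: de$ed -> last char: d
  3: e$edd -> last char: d
  4: edde$ -> last char: $


BWT = eedd$


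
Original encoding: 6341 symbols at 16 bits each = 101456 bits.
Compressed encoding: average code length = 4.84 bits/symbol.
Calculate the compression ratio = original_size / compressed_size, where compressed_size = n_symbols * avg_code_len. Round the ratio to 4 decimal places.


original_size = n_symbols * orig_bits = 6341 * 16 = 101456 bits
compressed_size = n_symbols * avg_code_len = 6341 * 4.84 = 30690.44 bits
ratio = original_size / compressed_size = 101456 / 30690.44 = 3.3058

Compression ratio = 3.3058


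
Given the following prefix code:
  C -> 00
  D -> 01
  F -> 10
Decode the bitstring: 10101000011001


Decoding step by step:
Bits 10 -> F
Bits 10 -> F
Bits 10 -> F
Bits 00 -> C
Bits 01 -> D
Bits 10 -> F
Bits 01 -> D


Decoded message: FFFCDFD


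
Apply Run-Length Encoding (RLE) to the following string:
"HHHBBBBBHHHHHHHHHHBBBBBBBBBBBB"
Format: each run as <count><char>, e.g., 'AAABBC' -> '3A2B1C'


Scanning runs left to right:
  i=0: run of 'H' x 3 -> '3H'
  i=3: run of 'B' x 5 -> '5B'
  i=8: run of 'H' x 10 -> '10H'
  i=18: run of 'B' x 12 -> '12B'

RLE = 3H5B10H12B


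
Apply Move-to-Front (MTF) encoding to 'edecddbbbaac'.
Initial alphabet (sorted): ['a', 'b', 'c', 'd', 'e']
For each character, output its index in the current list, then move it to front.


MTF encoding:
'e': index 4 in ['a', 'b', 'c', 'd', 'e'] -> ['e', 'a', 'b', 'c', 'd']
'd': index 4 in ['e', 'a', 'b', 'c', 'd'] -> ['d', 'e', 'a', 'b', 'c']
'e': index 1 in ['d', 'e', 'a', 'b', 'c'] -> ['e', 'd', 'a', 'b', 'c']
'c': index 4 in ['e', 'd', 'a', 'b', 'c'] -> ['c', 'e', 'd', 'a', 'b']
'd': index 2 in ['c', 'e', 'd', 'a', 'b'] -> ['d', 'c', 'e', 'a', 'b']
'd': index 0 in ['d', 'c', 'e', 'a', 'b'] -> ['d', 'c', 'e', 'a', 'b']
'b': index 4 in ['d', 'c', 'e', 'a', 'b'] -> ['b', 'd', 'c', 'e', 'a']
'b': index 0 in ['b', 'd', 'c', 'e', 'a'] -> ['b', 'd', 'c', 'e', 'a']
'b': index 0 in ['b', 'd', 'c', 'e', 'a'] -> ['b', 'd', 'c', 'e', 'a']
'a': index 4 in ['b', 'd', 'c', 'e', 'a'] -> ['a', 'b', 'd', 'c', 'e']
'a': index 0 in ['a', 'b', 'd', 'c', 'e'] -> ['a', 'b', 'd', 'c', 'e']
'c': index 3 in ['a', 'b', 'd', 'c', 'e'] -> ['c', 'a', 'b', 'd', 'e']


Output: [4, 4, 1, 4, 2, 0, 4, 0, 0, 4, 0, 3]


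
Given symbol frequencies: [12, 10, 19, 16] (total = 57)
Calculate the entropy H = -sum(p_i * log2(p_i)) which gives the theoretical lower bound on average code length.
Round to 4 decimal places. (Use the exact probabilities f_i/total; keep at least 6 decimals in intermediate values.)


Per-symbol terms -p_i * log2(p_i) with p_i = f_i/57:
  p = 12/57 = 0.210526: log2(p) = -2.247928, -p*log2(p) = 0.473248
  p = 10/57 = 0.175439: log2(p) = -2.510962, -p*log2(p) = 0.440520
  p = 19/57 = 0.333333: log2(p) = -1.584963, -p*log2(p) = 0.528321
  p = 16/57 = 0.280702: log2(p) = -1.832890, -p*log2(p) = 0.514495
H = 0.473248 + 0.440520 + 0.528321 + 0.514495 = 1.956584

H = 1.9566 bits/symbol


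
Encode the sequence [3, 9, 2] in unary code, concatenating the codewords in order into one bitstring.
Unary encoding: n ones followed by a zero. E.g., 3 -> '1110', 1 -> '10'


Encode each number as n ones followed by a terminating 0:
  3 -> 1110 (4 bits)
  9 -> 1111111110 (10 bits)
  2 -> 110 (3 bits)
Total length = 4 + 10 + 3 = 17 bits.

Unary([3, 9, 2]) = 11101111111110110 (17 bits)


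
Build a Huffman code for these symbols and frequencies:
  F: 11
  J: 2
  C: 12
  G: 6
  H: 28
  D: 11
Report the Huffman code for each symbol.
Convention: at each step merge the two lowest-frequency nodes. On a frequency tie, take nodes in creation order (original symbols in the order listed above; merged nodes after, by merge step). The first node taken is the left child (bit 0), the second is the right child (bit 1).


Huffman tree construction:
Step 1: Merge J(2) + G(6) = 8
Step 2: Merge (J+G)(8) + F(11) = 19
Step 3: Merge D(11) + C(12) = 23
Step 4: Merge ((J+G)+F)(19) + (D+C)(23) = 42
Step 5: Merge H(28) + (((J+G)+F)+(D+C))(42) = 70
Read each symbol's code off the tree from the root (left child = 0, right child = 1).

Codes:
  F: 101 (length 3)
  J: 1000 (length 4)
  C: 111 (length 3)
  G: 1001 (length 4)
  H: 0 (length 1)
  D: 110 (length 3)
Average code length: 162/70 = 2.3143 bits/symbol


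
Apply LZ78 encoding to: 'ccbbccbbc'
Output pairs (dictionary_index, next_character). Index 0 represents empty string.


LZ78 encoding steps:
Dictionary: {0: ''}
Step 1: w='' (idx 0), next='c' -> output (0, 'c'), add 'c' as idx 1
Step 2: w='c' (idx 1), next='b' -> output (1, 'b'), add 'cb' as idx 2
Step 3: w='' (idx 0), next='b' -> output (0, 'b'), add 'b' as idx 3
Step 4: w='c' (idx 1), next='c' -> output (1, 'c'), add 'cc' as idx 4
Step 5: w='b' (idx 3), next='b' -> output (3, 'b'), add 'bb' as idx 5
Step 6: w='c' (idx 1), end of input -> output (1, '')


Encoded: [(0, 'c'), (1, 'b'), (0, 'b'), (1, 'c'), (3, 'b'), (1, '')]


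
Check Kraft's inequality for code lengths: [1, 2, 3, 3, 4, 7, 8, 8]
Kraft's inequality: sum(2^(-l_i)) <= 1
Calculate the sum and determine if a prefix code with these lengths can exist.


Sum = 2^(-1) + 2^(-2) + 2^(-3) + 2^(-3) + 2^(-4) + 2^(-7) + 2^(-8) + 2^(-8)
    = 0.5 + 0.25 + 0.125 + 0.125 + 0.0625 + 0.0078125 + 0.00390625 + 0.00390625
    = 276/256 = 1.078125
Since 1.078125 > 1, Kraft's inequality is NOT satisfied.
A prefix code with these lengths CANNOT exist.

Kraft sum = 1.078125. Not satisfied.


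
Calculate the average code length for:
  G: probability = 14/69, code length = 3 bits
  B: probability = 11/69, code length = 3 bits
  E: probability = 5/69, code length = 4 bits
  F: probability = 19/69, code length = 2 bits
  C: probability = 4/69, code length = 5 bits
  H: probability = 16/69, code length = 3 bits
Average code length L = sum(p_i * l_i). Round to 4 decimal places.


Weighted contributions p_i * l_i:
  G: (14/69) * 3 = 42/69
  B: (11/69) * 3 = 33/69
  E: (5/69) * 4 = 20/69
  F: (19/69) * 2 = 38/69
  C: (4/69) * 5 = 20/69
  H: (16/69) * 3 = 48/69
Sum = (42 + 33 + 20 + 38 + 20 + 48)/69 = 201/69

L = 201/69 = 2.9130 bits/symbol


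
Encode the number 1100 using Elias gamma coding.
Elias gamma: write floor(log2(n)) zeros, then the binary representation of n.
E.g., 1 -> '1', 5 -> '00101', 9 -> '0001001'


num_bits = floor(log2(1100)) + 1 = 11
leading_zeros = num_bits - 1 = 10
binary(1100) = 10001001100

Elias gamma(1100) = '0000000000' + '10001001100' = 000000000010001001100 (21 bits)


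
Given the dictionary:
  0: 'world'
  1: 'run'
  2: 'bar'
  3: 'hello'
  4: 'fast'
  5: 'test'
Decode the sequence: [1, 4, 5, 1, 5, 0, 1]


Look up each index in the dictionary:
  1 -> 'run'
  4 -> 'fast'
  5 -> 'test'
  1 -> 'run'
  5 -> 'test'
  0 -> 'world'
  1 -> 'run'

Decoded: "run fast test run test world run"


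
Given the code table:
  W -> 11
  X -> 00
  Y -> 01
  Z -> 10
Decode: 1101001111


Decoding:
11 -> W
01 -> Y
00 -> X
11 -> W
11 -> W


Result: WYXWW


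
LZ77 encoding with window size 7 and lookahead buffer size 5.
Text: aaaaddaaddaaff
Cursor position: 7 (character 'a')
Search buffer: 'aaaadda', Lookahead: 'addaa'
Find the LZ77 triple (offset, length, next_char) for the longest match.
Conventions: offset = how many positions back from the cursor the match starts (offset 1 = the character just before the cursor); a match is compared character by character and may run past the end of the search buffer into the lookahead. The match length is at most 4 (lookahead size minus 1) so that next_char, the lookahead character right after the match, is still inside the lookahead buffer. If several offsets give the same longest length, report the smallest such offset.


Try each offset into the search buffer:
  offset=1 (pos 6, char 'a'): match length 1
  offset=2 (pos 5, char 'd'): match length 0
  offset=3 (pos 4, char 'd'): match length 0
  offset=4 (pos 3, char 'a'): match length 4
  offset=5 (pos 2, char 'a'): match length 1
  offset=6 (pos 1, char 'a'): match length 1
  offset=7 (pos 0, char 'a'): match length 1
Longest match has length 4 at offset 4.
next_char = character at position 7 + 4 = 11 -> 'a'

Best match: offset=4, length=4 (matching 'adda' starting at position 3)
LZ77 triple: (4, 4, 'a')


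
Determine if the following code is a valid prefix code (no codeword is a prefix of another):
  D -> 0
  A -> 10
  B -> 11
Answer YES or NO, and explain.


Checking each pair (does one codeword prefix another?):
  D='0' vs A='10': no prefix
  D='0' vs B='11': no prefix
  A='10' vs D='0': no prefix
  A='10' vs B='11': no prefix
  B='11' vs D='0': no prefix
  B='11' vs A='10': no prefix
No violation found over all pairs.

YES -- this is a valid prefix code. No codeword is a prefix of any other codeword.


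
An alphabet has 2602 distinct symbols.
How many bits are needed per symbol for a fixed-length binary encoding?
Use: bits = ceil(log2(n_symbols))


log2(2602) = 11.3454
Bracket: 2^11 = 2048 < 2602 <= 2^12 = 4096
So ceil(log2(2602)) = 12

bits = ceil(log2(2602)) = ceil(11.3454) = 12 bits


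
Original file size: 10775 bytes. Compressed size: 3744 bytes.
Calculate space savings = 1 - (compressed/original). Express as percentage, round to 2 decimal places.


ratio = compressed/original = 3744/10775 = 0.347471
savings = 1 - ratio = 1 - 0.347471 = 0.652529
as a percentage: 0.652529 * 100 = 65.25%

Space savings = 1 - 3744/10775 = 65.25%


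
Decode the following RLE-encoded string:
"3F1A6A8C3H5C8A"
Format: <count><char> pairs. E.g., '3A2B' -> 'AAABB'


Expanding each <count><char> pair:
  3F -> 'FFF'
  1A -> 'A'
  6A -> 'AAAAAA'
  8C -> 'CCCCCCCC'
  3H -> 'HHH'
  5C -> 'CCCCC'
  8A -> 'AAAAAAAA'

Decoded = FFFAAAAAAACCCCCCCCHHHCCCCCAAAAAAAA


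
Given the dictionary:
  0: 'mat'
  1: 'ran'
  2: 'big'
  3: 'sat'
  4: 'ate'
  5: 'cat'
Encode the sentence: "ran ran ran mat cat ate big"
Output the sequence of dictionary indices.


Look up each word in the dictionary:
  'ran' -> 1
  'ran' -> 1
  'ran' -> 1
  'mat' -> 0
  'cat' -> 5
  'ate' -> 4
  'big' -> 2

Encoded: [1, 1, 1, 0, 5, 4, 2]


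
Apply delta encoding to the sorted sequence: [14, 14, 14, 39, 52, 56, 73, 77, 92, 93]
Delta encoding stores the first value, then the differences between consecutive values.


First value: 14
Deltas:
  14 - 14 = 0
  14 - 14 = 0
  39 - 14 = 25
  52 - 39 = 13
  56 - 52 = 4
  73 - 56 = 17
  77 - 73 = 4
  92 - 77 = 15
  93 - 92 = 1


Delta encoded: [14, 0, 0, 25, 13, 4, 17, 4, 15, 1]


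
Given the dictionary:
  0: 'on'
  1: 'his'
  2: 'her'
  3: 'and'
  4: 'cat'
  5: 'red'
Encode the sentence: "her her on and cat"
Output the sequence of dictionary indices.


Look up each word in the dictionary:
  'her' -> 2
  'her' -> 2
  'on' -> 0
  'and' -> 3
  'cat' -> 4

Encoded: [2, 2, 0, 3, 4]


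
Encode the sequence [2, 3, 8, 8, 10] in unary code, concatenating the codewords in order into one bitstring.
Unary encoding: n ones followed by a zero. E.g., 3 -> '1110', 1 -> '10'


Encode each number as n ones followed by a terminating 0:
  2 -> 110 (3 bits)
  3 -> 1110 (4 bits)
  8 -> 111111110 (9 bits)
  8 -> 111111110 (9 bits)
  10 -> 11111111110 (11 bits)
Total length = 3 + 4 + 9 + 9 + 11 = 36 bits.

Unary([2, 3, 8, 8, 10]) = 110111011111111011111111011111111110 (36 bits)


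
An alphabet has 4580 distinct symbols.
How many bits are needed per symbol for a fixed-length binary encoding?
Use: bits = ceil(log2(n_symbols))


log2(4580) = 12.1611
Bracket: 2^12 = 4096 < 4580 <= 2^13 = 8192
So ceil(log2(4580)) = 13

bits = ceil(log2(4580)) = ceil(12.1611) = 13 bits


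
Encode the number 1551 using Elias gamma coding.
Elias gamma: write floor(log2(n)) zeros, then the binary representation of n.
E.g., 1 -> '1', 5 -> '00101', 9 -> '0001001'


num_bits = floor(log2(1551)) + 1 = 11
leading_zeros = num_bits - 1 = 10
binary(1551) = 11000001111

Elias gamma(1551) = '0000000000' + '11000001111' = 000000000011000001111 (21 bits)


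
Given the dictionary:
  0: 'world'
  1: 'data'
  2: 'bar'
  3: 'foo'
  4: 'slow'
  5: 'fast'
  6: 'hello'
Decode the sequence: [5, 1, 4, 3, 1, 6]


Look up each index in the dictionary:
  5 -> 'fast'
  1 -> 'data'
  4 -> 'slow'
  3 -> 'foo'
  1 -> 'data'
  6 -> 'hello'

Decoded: "fast data slow foo data hello"


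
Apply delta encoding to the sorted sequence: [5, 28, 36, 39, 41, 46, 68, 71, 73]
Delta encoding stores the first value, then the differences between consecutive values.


First value: 5
Deltas:
  28 - 5 = 23
  36 - 28 = 8
  39 - 36 = 3
  41 - 39 = 2
  46 - 41 = 5
  68 - 46 = 22
  71 - 68 = 3
  73 - 71 = 2


Delta encoded: [5, 23, 8, 3, 2, 5, 22, 3, 2]


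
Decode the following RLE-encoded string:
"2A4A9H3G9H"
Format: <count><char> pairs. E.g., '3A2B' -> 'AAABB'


Expanding each <count><char> pair:
  2A -> 'AA'
  4A -> 'AAAA'
  9H -> 'HHHHHHHHH'
  3G -> 'GGG'
  9H -> 'HHHHHHHHH'

Decoded = AAAAAAHHHHHHHHHGGGHHHHHHHHH


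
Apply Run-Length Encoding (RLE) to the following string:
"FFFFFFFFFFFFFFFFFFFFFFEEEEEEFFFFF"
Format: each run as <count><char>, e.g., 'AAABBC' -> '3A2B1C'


Scanning runs left to right:
  i=0: run of 'F' x 22 -> '22F'
  i=22: run of 'E' x 6 -> '6E'
  i=28: run of 'F' x 5 -> '5F'

RLE = 22F6E5F


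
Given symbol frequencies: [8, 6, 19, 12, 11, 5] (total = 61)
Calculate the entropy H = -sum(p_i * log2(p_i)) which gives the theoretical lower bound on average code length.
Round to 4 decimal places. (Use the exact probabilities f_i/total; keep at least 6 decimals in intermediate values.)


Per-symbol terms -p_i * log2(p_i) with p_i = f_i/61:
  p = 8/61 = 0.131148: log2(p) = -2.930737, -p*log2(p) = 0.384359
  p = 6/61 = 0.098361: log2(p) = -3.345775, -p*log2(p) = 0.329093
  p = 19/61 = 0.311475: log2(p) = -1.682810, -p*log2(p) = 0.524154
  p = 12/61 = 0.196721: log2(p) = -2.345775, -p*log2(p) = 0.461464
  p = 11/61 = 0.180328: log2(p) = -2.471306, -p*log2(p) = 0.445645
  p = 5/61 = 0.081967: log2(p) = -3.608809, -p*log2(p) = 0.295804
H = 0.384359 + 0.329093 + 0.524154 + 0.461464 + 0.445645 + 0.295804 = 2.440519

H = 2.4405 bits/symbol


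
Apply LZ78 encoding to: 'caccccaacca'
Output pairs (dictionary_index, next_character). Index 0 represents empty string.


LZ78 encoding steps:
Dictionary: {0: ''}
Step 1: w='' (idx 0), next='c' -> output (0, 'c'), add 'c' as idx 1
Step 2: w='' (idx 0), next='a' -> output (0, 'a'), add 'a' as idx 2
Step 3: w='c' (idx 1), next='c' -> output (1, 'c'), add 'cc' as idx 3
Step 4: w='cc' (idx 3), next='a' -> output (3, 'a'), add 'cca' as idx 4
Step 5: w='a' (idx 2), next='c' -> output (2, 'c'), add 'ac' as idx 5
Step 6: w='c' (idx 1), next='a' -> output (1, 'a'), add 'ca' as idx 6


Encoded: [(0, 'c'), (0, 'a'), (1, 'c'), (3, 'a'), (2, 'c'), (1, 'a')]


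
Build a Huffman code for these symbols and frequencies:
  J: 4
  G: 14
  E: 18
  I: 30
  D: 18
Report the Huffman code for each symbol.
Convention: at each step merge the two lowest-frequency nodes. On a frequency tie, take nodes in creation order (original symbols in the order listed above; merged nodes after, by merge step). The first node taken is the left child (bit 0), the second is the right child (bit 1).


Huffman tree construction:
Step 1: Merge J(4) + G(14) = 18
Step 2: Merge E(18) + D(18) = 36
Step 3: Merge (J+G)(18) + I(30) = 48
Step 4: Merge (E+D)(36) + ((J+G)+I)(48) = 84
Read each symbol's code off the tree from the root (left child = 0, right child = 1).

Codes:
  J: 100 (length 3)
  G: 101 (length 3)
  E: 00 (length 2)
  I: 11 (length 2)
  D: 01 (length 2)
Average code length: 186/84 = 2.2143 bits/symbol


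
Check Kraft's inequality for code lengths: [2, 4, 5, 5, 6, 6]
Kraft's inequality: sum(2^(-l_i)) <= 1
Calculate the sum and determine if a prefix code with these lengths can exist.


Sum = 2^(-2) + 2^(-4) + 2^(-5) + 2^(-5) + 2^(-6) + 2^(-6)
    = 0.25 + 0.0625 + 0.03125 + 0.03125 + 0.015625 + 0.015625
    = 26/64 = 0.40625
Since 0.40625 <= 1, Kraft's inequality IS satisfied.
A prefix code with these lengths CAN exist.

Kraft sum = 0.40625. Satisfied.


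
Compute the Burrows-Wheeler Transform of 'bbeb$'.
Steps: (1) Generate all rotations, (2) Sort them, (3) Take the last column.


Rotations (sorted):
  0: $bbeb -> last char: b
  1: b$bbe -> last char: e
  2: bbeb$ -> last char: $
  3: beb$b -> last char: b
  4: eb$bb -> last char: b


BWT = be$bb


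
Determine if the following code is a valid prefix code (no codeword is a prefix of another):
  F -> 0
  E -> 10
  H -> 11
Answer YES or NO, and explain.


Checking each pair (does one codeword prefix another?):
  F='0' vs E='10': no prefix
  F='0' vs H='11': no prefix
  E='10' vs F='0': no prefix
  E='10' vs H='11': no prefix
  H='11' vs F='0': no prefix
  H='11' vs E='10': no prefix
No violation found over all pairs.

YES -- this is a valid prefix code. No codeword is a prefix of any other codeword.


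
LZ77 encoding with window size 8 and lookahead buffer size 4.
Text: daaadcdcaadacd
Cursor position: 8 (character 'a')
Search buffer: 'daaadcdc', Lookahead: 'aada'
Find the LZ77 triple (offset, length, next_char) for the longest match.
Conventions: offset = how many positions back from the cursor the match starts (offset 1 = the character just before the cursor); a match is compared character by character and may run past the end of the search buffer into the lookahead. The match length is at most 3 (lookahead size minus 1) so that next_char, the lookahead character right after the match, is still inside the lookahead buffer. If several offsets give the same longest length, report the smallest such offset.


Try each offset into the search buffer:
  offset=1 (pos 7, char 'c'): match length 0
  offset=2 (pos 6, char 'd'): match length 0
  offset=3 (pos 5, char 'c'): match length 0
  offset=4 (pos 4, char 'd'): match length 0
  offset=5 (pos 3, char 'a'): match length 1
  offset=6 (pos 2, char 'a'): match length 3
  offset=7 (pos 1, char 'a'): match length 2
  offset=8 (pos 0, char 'd'): match length 0
Longest match has length 3 at offset 6.
next_char = character at position 8 + 3 = 11 -> 'a'

Best match: offset=6, length=3 (matching 'aad' starting at position 2)
LZ77 triple: (6, 3, 'a')


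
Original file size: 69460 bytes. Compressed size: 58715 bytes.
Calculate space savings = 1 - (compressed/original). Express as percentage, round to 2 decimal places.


ratio = compressed/original = 58715/69460 = 0.845307
savings = 1 - ratio = 1 - 0.845307 = 0.154693
as a percentage: 0.154693 * 100 = 15.47%

Space savings = 1 - 58715/69460 = 15.47%


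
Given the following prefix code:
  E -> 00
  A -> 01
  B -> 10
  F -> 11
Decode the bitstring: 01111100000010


Decoding step by step:
Bits 01 -> A
Bits 11 -> F
Bits 11 -> F
Bits 00 -> E
Bits 00 -> E
Bits 00 -> E
Bits 10 -> B


Decoded message: AFFEEEB


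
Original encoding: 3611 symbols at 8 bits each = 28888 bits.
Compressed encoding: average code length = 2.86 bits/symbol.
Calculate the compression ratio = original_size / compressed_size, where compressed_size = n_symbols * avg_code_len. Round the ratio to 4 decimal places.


original_size = n_symbols * orig_bits = 3611 * 8 = 28888 bits
compressed_size = n_symbols * avg_code_len = 3611 * 2.86 = 10327.46 bits
ratio = original_size / compressed_size = 28888 / 10327.46 = 2.7972

Compression ratio = 2.7972


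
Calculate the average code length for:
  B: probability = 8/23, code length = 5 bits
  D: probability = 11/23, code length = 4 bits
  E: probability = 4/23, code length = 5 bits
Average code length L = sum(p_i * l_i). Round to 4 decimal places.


Weighted contributions p_i * l_i:
  B: (8/23) * 5 = 40/23
  D: (11/23) * 4 = 44/23
  E: (4/23) * 5 = 20/23
Sum = (40 + 44 + 20)/23 = 104/23

L = 104/23 = 4.5217 bits/symbol


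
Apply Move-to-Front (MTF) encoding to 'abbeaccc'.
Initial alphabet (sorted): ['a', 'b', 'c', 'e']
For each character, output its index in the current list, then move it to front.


MTF encoding:
'a': index 0 in ['a', 'b', 'c', 'e'] -> ['a', 'b', 'c', 'e']
'b': index 1 in ['a', 'b', 'c', 'e'] -> ['b', 'a', 'c', 'e']
'b': index 0 in ['b', 'a', 'c', 'e'] -> ['b', 'a', 'c', 'e']
'e': index 3 in ['b', 'a', 'c', 'e'] -> ['e', 'b', 'a', 'c']
'a': index 2 in ['e', 'b', 'a', 'c'] -> ['a', 'e', 'b', 'c']
'c': index 3 in ['a', 'e', 'b', 'c'] -> ['c', 'a', 'e', 'b']
'c': index 0 in ['c', 'a', 'e', 'b'] -> ['c', 'a', 'e', 'b']
'c': index 0 in ['c', 'a', 'e', 'b'] -> ['c', 'a', 'e', 'b']


Output: [0, 1, 0, 3, 2, 3, 0, 0]


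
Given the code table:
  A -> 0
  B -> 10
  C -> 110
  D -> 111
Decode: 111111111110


Decoding:
111 -> D
111 -> D
111 -> D
110 -> C


Result: DDDC


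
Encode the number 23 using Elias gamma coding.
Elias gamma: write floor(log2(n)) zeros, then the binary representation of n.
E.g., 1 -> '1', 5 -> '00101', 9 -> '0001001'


num_bits = floor(log2(23)) + 1 = 5
leading_zeros = num_bits - 1 = 4
binary(23) = 10111

Elias gamma(23) = '0000' + '10111' = 000010111 (9 bits)


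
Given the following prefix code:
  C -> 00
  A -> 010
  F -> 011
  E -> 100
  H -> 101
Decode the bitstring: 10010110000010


Decoding step by step:
Bits 100 -> E
Bits 101 -> H
Bits 100 -> E
Bits 00 -> C
Bits 010 -> A


Decoded message: EHECA


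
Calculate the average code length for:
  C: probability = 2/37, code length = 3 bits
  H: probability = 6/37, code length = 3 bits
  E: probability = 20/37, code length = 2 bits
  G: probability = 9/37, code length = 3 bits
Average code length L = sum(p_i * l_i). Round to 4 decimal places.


Weighted contributions p_i * l_i:
  C: (2/37) * 3 = 6/37
  H: (6/37) * 3 = 18/37
  E: (20/37) * 2 = 40/37
  G: (9/37) * 3 = 27/37
Sum = (6 + 18 + 40 + 27)/37 = 91/37

L = 91/37 = 2.4595 bits/symbol


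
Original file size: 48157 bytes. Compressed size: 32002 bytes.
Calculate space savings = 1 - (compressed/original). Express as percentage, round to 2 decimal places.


ratio = compressed/original = 32002/48157 = 0.664535
savings = 1 - ratio = 1 - 0.664535 = 0.335465
as a percentage: 0.335465 * 100 = 33.55%

Space savings = 1 - 32002/48157 = 33.55%


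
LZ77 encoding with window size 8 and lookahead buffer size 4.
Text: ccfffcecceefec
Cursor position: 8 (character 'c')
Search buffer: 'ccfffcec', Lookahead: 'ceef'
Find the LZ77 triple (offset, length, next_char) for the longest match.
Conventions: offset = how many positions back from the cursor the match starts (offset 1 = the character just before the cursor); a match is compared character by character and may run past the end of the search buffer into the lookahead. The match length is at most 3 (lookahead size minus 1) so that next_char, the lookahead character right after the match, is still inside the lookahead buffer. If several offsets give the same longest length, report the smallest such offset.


Try each offset into the search buffer:
  offset=1 (pos 7, char 'c'): match length 1
  offset=2 (pos 6, char 'e'): match length 0
  offset=3 (pos 5, char 'c'): match length 2
  offset=4 (pos 4, char 'f'): match length 0
  offset=5 (pos 3, char 'f'): match length 0
  offset=6 (pos 2, char 'f'): match length 0
  offset=7 (pos 1, char 'c'): match length 1
  offset=8 (pos 0, char 'c'): match length 1
Longest match has length 2 at offset 3.
next_char = character at position 8 + 2 = 10 -> 'e'

Best match: offset=3, length=2 (matching 'ce' starting at position 5)
LZ77 triple: (3, 2, 'e')


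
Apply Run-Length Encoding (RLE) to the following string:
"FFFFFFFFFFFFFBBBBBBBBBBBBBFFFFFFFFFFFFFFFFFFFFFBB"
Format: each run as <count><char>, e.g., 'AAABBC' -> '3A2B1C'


Scanning runs left to right:
  i=0: run of 'F' x 13 -> '13F'
  i=13: run of 'B' x 13 -> '13B'
  i=26: run of 'F' x 21 -> '21F'
  i=47: run of 'B' x 2 -> '2B'

RLE = 13F13B21F2B


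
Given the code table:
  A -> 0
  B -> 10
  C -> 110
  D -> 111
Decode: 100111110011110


Decoding:
10 -> B
0 -> A
111 -> D
110 -> C
0 -> A
111 -> D
10 -> B


Result: BADCADB


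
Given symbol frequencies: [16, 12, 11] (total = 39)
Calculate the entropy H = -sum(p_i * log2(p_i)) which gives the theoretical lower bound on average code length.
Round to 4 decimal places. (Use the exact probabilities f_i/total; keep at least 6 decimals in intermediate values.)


Per-symbol terms -p_i * log2(p_i) with p_i = f_i/39:
  p = 16/39 = 0.410256: log2(p) = -1.285402, -p*log2(p) = 0.527345
  p = 12/39 = 0.307692: log2(p) = -1.700440, -p*log2(p) = 0.523212
  p = 11/39 = 0.282051: log2(p) = -1.825971, -p*log2(p) = 0.515017
H = 0.527345 + 0.523212 + 0.515017 = 1.565574

H = 1.5656 bits/symbol


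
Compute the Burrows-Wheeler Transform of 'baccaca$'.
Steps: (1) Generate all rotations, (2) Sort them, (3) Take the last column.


Rotations (sorted):
  0: $baccaca -> last char: a
  1: a$baccac -> last char: c
  2: aca$bacc -> last char: c
  3: accaca$b -> last char: b
  4: baccaca$ -> last char: $
  5: ca$bacca -> last char: a
  6: caca$bac -> last char: c
  7: ccaca$ba -> last char: a


BWT = accb$aca


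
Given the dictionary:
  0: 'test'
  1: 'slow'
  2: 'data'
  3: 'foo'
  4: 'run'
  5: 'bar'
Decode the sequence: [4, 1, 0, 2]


Look up each index in the dictionary:
  4 -> 'run'
  1 -> 'slow'
  0 -> 'test'
  2 -> 'data'

Decoded: "run slow test data"


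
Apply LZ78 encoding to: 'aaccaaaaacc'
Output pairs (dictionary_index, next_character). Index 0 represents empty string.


LZ78 encoding steps:
Dictionary: {0: ''}
Step 1: w='' (idx 0), next='a' -> output (0, 'a'), add 'a' as idx 1
Step 2: w='a' (idx 1), next='c' -> output (1, 'c'), add 'ac' as idx 2
Step 3: w='' (idx 0), next='c' -> output (0, 'c'), add 'c' as idx 3
Step 4: w='a' (idx 1), next='a' -> output (1, 'a'), add 'aa' as idx 4
Step 5: w='aa' (idx 4), next='a' -> output (4, 'a'), add 'aaa' as idx 5
Step 6: w='c' (idx 3), next='c' -> output (3, 'c'), add 'cc' as idx 6


Encoded: [(0, 'a'), (1, 'c'), (0, 'c'), (1, 'a'), (4, 'a'), (3, 'c')]


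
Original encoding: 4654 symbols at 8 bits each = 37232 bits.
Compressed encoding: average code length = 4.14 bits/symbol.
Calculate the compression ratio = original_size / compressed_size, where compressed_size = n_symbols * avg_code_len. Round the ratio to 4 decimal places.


original_size = n_symbols * orig_bits = 4654 * 8 = 37232 bits
compressed_size = n_symbols * avg_code_len = 4654 * 4.14 = 19267.56 bits
ratio = original_size / compressed_size = 37232 / 19267.56 = 1.9324

Compression ratio = 1.9324


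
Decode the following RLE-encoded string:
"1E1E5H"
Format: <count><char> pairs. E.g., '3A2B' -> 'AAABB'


Expanding each <count><char> pair:
  1E -> 'E'
  1E -> 'E'
  5H -> 'HHHHH'

Decoded = EEHHHHH


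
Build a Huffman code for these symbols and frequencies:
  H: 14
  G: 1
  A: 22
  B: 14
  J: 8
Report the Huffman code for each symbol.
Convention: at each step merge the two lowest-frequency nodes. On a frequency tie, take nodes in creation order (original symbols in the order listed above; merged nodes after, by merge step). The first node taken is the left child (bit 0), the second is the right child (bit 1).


Huffman tree construction:
Step 1: Merge G(1) + J(8) = 9
Step 2: Merge (G+J)(9) + H(14) = 23
Step 3: Merge B(14) + A(22) = 36
Step 4: Merge ((G+J)+H)(23) + (B+A)(36) = 59
Read each symbol's code off the tree from the root (left child = 0, right child = 1).

Codes:
  H: 01 (length 2)
  G: 000 (length 3)
  A: 11 (length 2)
  B: 10 (length 2)
  J: 001 (length 3)
Average code length: 127/59 = 2.1525 bits/symbol


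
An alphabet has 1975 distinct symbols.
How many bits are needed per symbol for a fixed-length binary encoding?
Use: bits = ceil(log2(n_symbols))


log2(1975) = 10.9476
Bracket: 2^10 = 1024 < 1975 <= 2^11 = 2048
So ceil(log2(1975)) = 11

bits = ceil(log2(1975)) = ceil(10.9476) = 11 bits


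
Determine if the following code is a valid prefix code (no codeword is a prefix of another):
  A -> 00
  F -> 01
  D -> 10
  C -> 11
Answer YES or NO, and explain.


Checking each pair (does one codeword prefix another?):
  A='00' vs F='01': no prefix
  A='00' vs D='10': no prefix
  A='00' vs C='11': no prefix
  F='01' vs A='00': no prefix
  F='01' vs D='10': no prefix
  F='01' vs C='11': no prefix
  D='10' vs A='00': no prefix
  D='10' vs F='01': no prefix
  D='10' vs C='11': no prefix
  C='11' vs A='00': no prefix
  C='11' vs F='01': no prefix
  C='11' vs D='10': no prefix
No violation found over all pairs.

YES -- this is a valid prefix code. No codeword is a prefix of any other codeword.


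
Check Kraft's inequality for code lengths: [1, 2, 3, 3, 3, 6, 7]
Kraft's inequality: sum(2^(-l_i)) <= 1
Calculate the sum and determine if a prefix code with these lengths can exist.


Sum = 2^(-1) + 2^(-2) + 2^(-3) + 2^(-3) + 2^(-3) + 2^(-6) + 2^(-7)
    = 0.5 + 0.25 + 0.125 + 0.125 + 0.125 + 0.015625 + 0.0078125
    = 147/128 = 1.1484375
Since 1.1484375 > 1, Kraft's inequality is NOT satisfied.
A prefix code with these lengths CANNOT exist.

Kraft sum = 1.1484375. Not satisfied.


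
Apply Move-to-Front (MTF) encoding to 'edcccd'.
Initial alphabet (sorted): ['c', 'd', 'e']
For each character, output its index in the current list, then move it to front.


MTF encoding:
'e': index 2 in ['c', 'd', 'e'] -> ['e', 'c', 'd']
'd': index 2 in ['e', 'c', 'd'] -> ['d', 'e', 'c']
'c': index 2 in ['d', 'e', 'c'] -> ['c', 'd', 'e']
'c': index 0 in ['c', 'd', 'e'] -> ['c', 'd', 'e']
'c': index 0 in ['c', 'd', 'e'] -> ['c', 'd', 'e']
'd': index 1 in ['c', 'd', 'e'] -> ['d', 'c', 'e']


Output: [2, 2, 2, 0, 0, 1]


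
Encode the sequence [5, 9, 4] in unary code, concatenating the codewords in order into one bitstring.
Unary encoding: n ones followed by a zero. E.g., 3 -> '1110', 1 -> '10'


Encode each number as n ones followed by a terminating 0:
  5 -> 111110 (6 bits)
  9 -> 1111111110 (10 bits)
  4 -> 11110 (5 bits)
Total length = 6 + 10 + 5 = 21 bits.

Unary([5, 9, 4]) = 111110111111111011110 (21 bits)


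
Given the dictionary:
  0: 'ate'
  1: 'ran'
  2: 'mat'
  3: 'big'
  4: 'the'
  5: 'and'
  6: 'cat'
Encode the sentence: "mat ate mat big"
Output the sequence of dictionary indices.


Look up each word in the dictionary:
  'mat' -> 2
  'ate' -> 0
  'mat' -> 2
  'big' -> 3

Encoded: [2, 0, 2, 3]


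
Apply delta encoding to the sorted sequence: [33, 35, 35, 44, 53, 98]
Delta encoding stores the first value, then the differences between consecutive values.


First value: 33
Deltas:
  35 - 33 = 2
  35 - 35 = 0
  44 - 35 = 9
  53 - 44 = 9
  98 - 53 = 45


Delta encoded: [33, 2, 0, 9, 9, 45]


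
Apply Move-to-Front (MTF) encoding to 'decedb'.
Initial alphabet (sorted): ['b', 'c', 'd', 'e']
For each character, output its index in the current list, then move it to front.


MTF encoding:
'd': index 2 in ['b', 'c', 'd', 'e'] -> ['d', 'b', 'c', 'e']
'e': index 3 in ['d', 'b', 'c', 'e'] -> ['e', 'd', 'b', 'c']
'c': index 3 in ['e', 'd', 'b', 'c'] -> ['c', 'e', 'd', 'b']
'e': index 1 in ['c', 'e', 'd', 'b'] -> ['e', 'c', 'd', 'b']
'd': index 2 in ['e', 'c', 'd', 'b'] -> ['d', 'e', 'c', 'b']
'b': index 3 in ['d', 'e', 'c', 'b'] -> ['b', 'd', 'e', 'c']


Output: [2, 3, 3, 1, 2, 3]


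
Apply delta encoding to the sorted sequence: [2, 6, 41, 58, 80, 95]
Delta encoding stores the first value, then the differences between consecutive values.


First value: 2
Deltas:
  6 - 2 = 4
  41 - 6 = 35
  58 - 41 = 17
  80 - 58 = 22
  95 - 80 = 15


Delta encoded: [2, 4, 35, 17, 22, 15]


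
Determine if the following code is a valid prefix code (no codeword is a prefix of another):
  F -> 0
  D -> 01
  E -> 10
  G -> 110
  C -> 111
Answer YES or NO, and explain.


Checking each pair (does one codeword prefix another?):
  F='0' vs D='01': prefix -- VIOLATION

NO -- this is NOT a valid prefix code. F (0) is a prefix of D (01).


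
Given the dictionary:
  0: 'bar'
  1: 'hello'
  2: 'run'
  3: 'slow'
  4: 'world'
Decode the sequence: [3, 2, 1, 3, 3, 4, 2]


Look up each index in the dictionary:
  3 -> 'slow'
  2 -> 'run'
  1 -> 'hello'
  3 -> 'slow'
  3 -> 'slow'
  4 -> 'world'
  2 -> 'run'

Decoded: "slow run hello slow slow world run"


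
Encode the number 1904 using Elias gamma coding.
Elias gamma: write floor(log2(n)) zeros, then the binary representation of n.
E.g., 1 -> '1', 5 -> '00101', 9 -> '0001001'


num_bits = floor(log2(1904)) + 1 = 11
leading_zeros = num_bits - 1 = 10
binary(1904) = 11101110000

Elias gamma(1904) = '0000000000' + '11101110000' = 000000000011101110000 (21 bits)


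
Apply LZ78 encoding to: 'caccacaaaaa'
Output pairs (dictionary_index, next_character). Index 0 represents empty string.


LZ78 encoding steps:
Dictionary: {0: ''}
Step 1: w='' (idx 0), next='c' -> output (0, 'c'), add 'c' as idx 1
Step 2: w='' (idx 0), next='a' -> output (0, 'a'), add 'a' as idx 2
Step 3: w='c' (idx 1), next='c' -> output (1, 'c'), add 'cc' as idx 3
Step 4: w='a' (idx 2), next='c' -> output (2, 'c'), add 'ac' as idx 4
Step 5: w='a' (idx 2), next='a' -> output (2, 'a'), add 'aa' as idx 5
Step 6: w='aa' (idx 5), next='a' -> output (5, 'a'), add 'aaa' as idx 6


Encoded: [(0, 'c'), (0, 'a'), (1, 'c'), (2, 'c'), (2, 'a'), (5, 'a')]


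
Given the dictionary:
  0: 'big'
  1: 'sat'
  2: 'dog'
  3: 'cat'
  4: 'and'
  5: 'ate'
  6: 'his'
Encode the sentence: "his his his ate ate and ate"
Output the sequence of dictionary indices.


Look up each word in the dictionary:
  'his' -> 6
  'his' -> 6
  'his' -> 6
  'ate' -> 5
  'ate' -> 5
  'and' -> 4
  'ate' -> 5

Encoded: [6, 6, 6, 5, 5, 4, 5]


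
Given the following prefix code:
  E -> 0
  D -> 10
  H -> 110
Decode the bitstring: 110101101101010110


Decoding step by step:
Bits 110 -> H
Bits 10 -> D
Bits 110 -> H
Bits 110 -> H
Bits 10 -> D
Bits 10 -> D
Bits 110 -> H


Decoded message: HDHHDDH


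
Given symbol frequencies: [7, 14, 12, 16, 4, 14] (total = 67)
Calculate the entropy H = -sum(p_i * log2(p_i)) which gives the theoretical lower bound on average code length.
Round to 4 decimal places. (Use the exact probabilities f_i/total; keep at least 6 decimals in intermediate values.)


Per-symbol terms -p_i * log2(p_i) with p_i = f_i/67:
  p = 7/67 = 0.104478: log2(p) = -3.258734, -p*log2(p) = 0.340465
  p = 14/67 = 0.208955: log2(p) = -2.258734, -p*log2(p) = 0.471974
  p = 12/67 = 0.179104: log2(p) = -2.481127, -p*log2(p) = 0.444381
  p = 16/67 = 0.238806: log2(p) = -2.066089, -p*log2(p) = 0.493394
  p = 4/67 = 0.059701: log2(p) = -4.066089, -p*log2(p) = 0.242752
  p = 14/67 = 0.208955: log2(p) = -2.258734, -p*log2(p) = 0.471974
H = 0.340465 + 0.471974 + 0.444381 + 0.493394 + 0.242752 + 0.471974 = 2.464940

H = 2.4649 bits/symbol


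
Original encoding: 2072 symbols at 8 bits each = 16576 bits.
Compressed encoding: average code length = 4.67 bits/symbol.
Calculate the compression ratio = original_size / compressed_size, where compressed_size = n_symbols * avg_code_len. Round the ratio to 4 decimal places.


original_size = n_symbols * orig_bits = 2072 * 8 = 16576 bits
compressed_size = n_symbols * avg_code_len = 2072 * 4.67 = 9676.24 bits
ratio = original_size / compressed_size = 16576 / 9676.24 = 1.7131

Compression ratio = 1.7131


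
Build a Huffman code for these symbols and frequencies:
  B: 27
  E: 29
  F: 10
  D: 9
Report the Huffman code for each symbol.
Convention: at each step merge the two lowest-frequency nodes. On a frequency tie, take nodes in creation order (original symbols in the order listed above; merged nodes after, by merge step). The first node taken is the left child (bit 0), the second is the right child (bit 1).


Huffman tree construction:
Step 1: Merge D(9) + F(10) = 19
Step 2: Merge (D+F)(19) + B(27) = 46
Step 3: Merge E(29) + ((D+F)+B)(46) = 75
Read each symbol's code off the tree from the root (left child = 0, right child = 1).

Codes:
  B: 11 (length 2)
  E: 0 (length 1)
  F: 101 (length 3)
  D: 100 (length 3)
Average code length: 140/75 = 1.8667 bits/symbol


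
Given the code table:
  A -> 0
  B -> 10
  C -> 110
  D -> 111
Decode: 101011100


Decoding:
10 -> B
10 -> B
111 -> D
0 -> A
0 -> A


Result: BBDAA


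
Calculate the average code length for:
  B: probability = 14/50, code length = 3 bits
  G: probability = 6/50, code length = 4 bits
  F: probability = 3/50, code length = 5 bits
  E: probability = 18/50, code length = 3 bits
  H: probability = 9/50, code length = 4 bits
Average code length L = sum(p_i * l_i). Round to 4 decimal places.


Weighted contributions p_i * l_i:
  B: (14/50) * 3 = 42/50
  G: (6/50) * 4 = 24/50
  F: (3/50) * 5 = 15/50
  E: (18/50) * 3 = 54/50
  H: (9/50) * 4 = 36/50
Sum = (42 + 24 + 15 + 54 + 36)/50 = 171/50

L = 171/50 = 3.4200 bits/symbol


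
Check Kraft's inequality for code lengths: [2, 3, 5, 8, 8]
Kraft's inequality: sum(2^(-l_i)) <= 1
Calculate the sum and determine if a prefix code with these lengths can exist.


Sum = 2^(-2) + 2^(-3) + 2^(-5) + 2^(-8) + 2^(-8)
    = 0.25 + 0.125 + 0.03125 + 0.00390625 + 0.00390625
    = 106/256 = 0.4140625
Since 0.4140625 <= 1, Kraft's inequality IS satisfied.
A prefix code with these lengths CAN exist.

Kraft sum = 0.4140625. Satisfied.


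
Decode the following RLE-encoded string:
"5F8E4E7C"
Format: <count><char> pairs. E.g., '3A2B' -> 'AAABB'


Expanding each <count><char> pair:
  5F -> 'FFFFF'
  8E -> 'EEEEEEEE'
  4E -> 'EEEE'
  7C -> 'CCCCCCC'

Decoded = FFFFFEEEEEEEEEEEECCCCCCC


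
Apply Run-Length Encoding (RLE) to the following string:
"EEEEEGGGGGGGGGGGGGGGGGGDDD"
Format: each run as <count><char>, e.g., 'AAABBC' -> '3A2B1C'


Scanning runs left to right:
  i=0: run of 'E' x 5 -> '5E'
  i=5: run of 'G' x 18 -> '18G'
  i=23: run of 'D' x 3 -> '3D'

RLE = 5E18G3D


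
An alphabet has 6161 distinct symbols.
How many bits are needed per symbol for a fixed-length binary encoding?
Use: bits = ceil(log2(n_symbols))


log2(6161) = 12.5889
Bracket: 2^12 = 4096 < 6161 <= 2^13 = 8192
So ceil(log2(6161)) = 13

bits = ceil(log2(6161)) = ceil(12.5889) = 13 bits


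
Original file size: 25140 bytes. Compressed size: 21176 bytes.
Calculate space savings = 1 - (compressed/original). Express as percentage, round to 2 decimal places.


ratio = compressed/original = 21176/25140 = 0.842323
savings = 1 - ratio = 1 - 0.842323 = 0.157677
as a percentage: 0.157677 * 100 = 15.77%

Space savings = 1 - 21176/25140 = 15.77%


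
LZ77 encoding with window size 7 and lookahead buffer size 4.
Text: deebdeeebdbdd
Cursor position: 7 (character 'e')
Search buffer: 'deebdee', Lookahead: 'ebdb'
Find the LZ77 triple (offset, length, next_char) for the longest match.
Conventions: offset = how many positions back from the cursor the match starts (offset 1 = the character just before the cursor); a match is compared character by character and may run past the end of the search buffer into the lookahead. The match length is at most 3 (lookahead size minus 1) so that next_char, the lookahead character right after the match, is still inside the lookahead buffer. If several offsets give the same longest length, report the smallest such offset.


Try each offset into the search buffer:
  offset=1 (pos 6, char 'e'): match length 1
  offset=2 (pos 5, char 'e'): match length 1
  offset=3 (pos 4, char 'd'): match length 0
  offset=4 (pos 3, char 'b'): match length 0
  offset=5 (pos 2, char 'e'): match length 3
  offset=6 (pos 1, char 'e'): match length 1
  offset=7 (pos 0, char 'd'): match length 0
Longest match has length 3 at offset 5.
next_char = character at position 7 + 3 = 10 -> 'b'

Best match: offset=5, length=3 (matching 'ebd' starting at position 2)
LZ77 triple: (5, 3, 'b')
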